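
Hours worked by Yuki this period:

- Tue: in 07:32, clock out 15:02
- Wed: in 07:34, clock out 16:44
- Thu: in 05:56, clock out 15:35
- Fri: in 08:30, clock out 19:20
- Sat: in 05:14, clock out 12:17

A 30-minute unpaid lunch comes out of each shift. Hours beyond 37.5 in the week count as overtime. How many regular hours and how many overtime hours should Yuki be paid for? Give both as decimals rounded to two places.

Tue: 07:32–15:02 = 7 h 30 min; less 30 min break → 7 h 0 min
Wed: 07:34–16:44 = 9 h 10 min; less 30 min break → 8 h 40 min
Thu: 05:56–15:35 = 9 h 39 min; less 30 min break → 9 h 9 min
Fri: 08:30–19:20 = 10 h 50 min; less 30 min break → 10 h 20 min
Sat: 05:14–12:17 = 7 h 3 min; less 30 min break → 6 h 33 min
Total worked: 41 h 42 min = 41.70 h.
Threshold 37.5 h → overtime 4 h 12 min, regular 37 h 30 min.

Regular 37.50 hours, overtime 4.20 hours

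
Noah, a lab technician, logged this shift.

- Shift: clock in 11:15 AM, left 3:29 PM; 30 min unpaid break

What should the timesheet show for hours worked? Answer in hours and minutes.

Shift: 11:15 AM–3:29 PM = 4 h 14 min; less 30 min break → 3 h 44 min

3 h 44 min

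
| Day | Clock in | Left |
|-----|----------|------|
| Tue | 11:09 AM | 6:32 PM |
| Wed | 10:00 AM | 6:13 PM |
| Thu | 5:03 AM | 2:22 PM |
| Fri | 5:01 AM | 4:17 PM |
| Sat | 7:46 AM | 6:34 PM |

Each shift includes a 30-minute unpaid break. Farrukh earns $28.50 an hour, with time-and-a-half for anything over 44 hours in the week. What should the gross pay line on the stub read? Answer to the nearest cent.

$1274.66

Tue: 11:09 AM–6:32 PM = 7 h 23 min; less 30 min break → 6 h 53 min
Wed: 10:00 AM–6:13 PM = 8 h 13 min; less 30 min break → 7 h 43 min
Thu: 5:03 AM–2:22 PM = 9 h 19 min; less 30 min break → 8 h 49 min
Fri: 5:01 AM–4:17 PM = 11 h 16 min; less 30 min break → 10 h 46 min
Sat: 7:46 AM–6:34 PM = 10 h 48 min; less 30 min break → 10 h 18 min
Total worked: 44 h 29 min = 2669 min.
Regular 44 h 0 min = 2640 min at $28.50/h; overtime 0 h 29 min = 29 min at $42.75/h.
Pay = (2640 × $28.50 + 29 × $42.75) ÷ 60 = $1274.66.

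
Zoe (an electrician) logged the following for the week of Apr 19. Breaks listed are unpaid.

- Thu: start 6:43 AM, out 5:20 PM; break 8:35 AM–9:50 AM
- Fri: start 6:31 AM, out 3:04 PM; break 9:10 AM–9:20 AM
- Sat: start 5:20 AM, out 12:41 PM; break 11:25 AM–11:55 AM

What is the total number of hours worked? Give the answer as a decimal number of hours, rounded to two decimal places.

24.60 hours

Thu: 6:43 AM–5:20 PM = 10 h 37 min; less 75 min break → 9 h 22 min
Fri: 6:31 AM–3:04 PM = 8 h 33 min; less 10 min break → 8 h 23 min
Sat: 5:20 AM–12:41 PM = 7 h 21 min; less 30 min break → 6 h 51 min
Total: 9 h 22 min + 8 h 23 min + 6 h 51 min = 24 h 36 min.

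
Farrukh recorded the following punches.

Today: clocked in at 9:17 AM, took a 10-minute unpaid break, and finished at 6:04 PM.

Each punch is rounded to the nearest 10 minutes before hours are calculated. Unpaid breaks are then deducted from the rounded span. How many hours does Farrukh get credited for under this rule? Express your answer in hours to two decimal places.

8.50 hours

Today: in 9:17 AM→9:20 AM, out 6:04 PM→6:00 PM; 8 h 40 min − 10 min = 8 h 30 min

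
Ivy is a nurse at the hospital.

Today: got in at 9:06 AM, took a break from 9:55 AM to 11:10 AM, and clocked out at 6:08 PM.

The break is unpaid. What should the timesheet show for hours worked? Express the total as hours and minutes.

Today: 9:06 AM–6:08 PM = 9 h 2 min; less 75 min break → 7 h 47 min

7 h 47 min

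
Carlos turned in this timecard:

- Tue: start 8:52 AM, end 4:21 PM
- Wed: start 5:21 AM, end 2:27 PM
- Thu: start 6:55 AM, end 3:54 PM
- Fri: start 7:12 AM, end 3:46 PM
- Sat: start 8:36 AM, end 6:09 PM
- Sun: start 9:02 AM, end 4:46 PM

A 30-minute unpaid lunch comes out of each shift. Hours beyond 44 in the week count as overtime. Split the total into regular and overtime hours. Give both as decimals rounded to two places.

Regular 44.00 hours, overtime 4.42 hours

Tue: 8:52 AM–4:21 PM = 7 h 29 min; less 30 min break → 6 h 59 min
Wed: 5:21 AM–2:27 PM = 9 h 6 min; less 30 min break → 8 h 36 min
Thu: 6:55 AM–3:54 PM = 8 h 59 min; less 30 min break → 8 h 29 min
Fri: 7:12 AM–3:46 PM = 8 h 34 min; less 30 min break → 8 h 4 min
Sat: 8:36 AM–6:09 PM = 9 h 33 min; less 30 min break → 9 h 3 min
Sun: 9:02 AM–4:46 PM = 7 h 44 min; less 30 min break → 7 h 14 min
Total worked: 48 h 25 min = 48.42 h.
Threshold 44 h → overtime 4 h 25 min, regular 44 h 0 min.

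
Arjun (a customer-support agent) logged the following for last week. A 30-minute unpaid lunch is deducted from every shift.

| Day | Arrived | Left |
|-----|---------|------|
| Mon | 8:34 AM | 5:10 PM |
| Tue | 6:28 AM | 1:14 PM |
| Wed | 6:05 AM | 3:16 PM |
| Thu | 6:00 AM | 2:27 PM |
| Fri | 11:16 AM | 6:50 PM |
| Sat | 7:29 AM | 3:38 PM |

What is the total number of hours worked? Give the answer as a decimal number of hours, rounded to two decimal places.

Mon: 8:34 AM–5:10 PM = 8 h 36 min; less 30 min break → 8 h 6 min
Tue: 6:28 AM–1:14 PM = 6 h 46 min; less 30 min break → 6 h 16 min
Wed: 6:05 AM–3:16 PM = 9 h 11 min; less 30 min break → 8 h 41 min
Thu: 6:00 AM–2:27 PM = 8 h 27 min; less 30 min break → 7 h 57 min
Fri: 11:16 AM–6:50 PM = 7 h 34 min; less 30 min break → 7 h 4 min
Sat: 7:29 AM–3:38 PM = 8 h 9 min; less 30 min break → 7 h 39 min
Total: 8 h 6 min + 6 h 16 min + 8 h 41 min + 7 h 57 min + 7 h 4 min + 7 h 39 min = 45 h 43 min.

45.72 hours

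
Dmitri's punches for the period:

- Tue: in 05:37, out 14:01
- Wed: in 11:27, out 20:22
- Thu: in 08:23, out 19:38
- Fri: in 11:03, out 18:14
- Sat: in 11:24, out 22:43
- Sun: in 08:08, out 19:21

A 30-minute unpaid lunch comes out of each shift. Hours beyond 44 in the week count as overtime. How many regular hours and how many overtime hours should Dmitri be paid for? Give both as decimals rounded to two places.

Tue: 05:37–14:01 = 8 h 24 min; less 30 min break → 7 h 54 min
Wed: 11:27–20:22 = 8 h 55 min; less 30 min break → 8 h 25 min
Thu: 08:23–19:38 = 11 h 15 min; less 30 min break → 10 h 45 min
Fri: 11:03–18:14 = 7 h 11 min; less 30 min break → 6 h 41 min
Sat: 11:24–22:43 = 11 h 19 min; less 30 min break → 10 h 49 min
Sun: 08:08–19:21 = 11 h 13 min; less 30 min break → 10 h 43 min
Total worked: 55 h 17 min = 55.28 h.
Threshold 44 h → overtime 11 h 17 min, regular 44 h 0 min.

Regular 44.00 hours, overtime 11.28 hours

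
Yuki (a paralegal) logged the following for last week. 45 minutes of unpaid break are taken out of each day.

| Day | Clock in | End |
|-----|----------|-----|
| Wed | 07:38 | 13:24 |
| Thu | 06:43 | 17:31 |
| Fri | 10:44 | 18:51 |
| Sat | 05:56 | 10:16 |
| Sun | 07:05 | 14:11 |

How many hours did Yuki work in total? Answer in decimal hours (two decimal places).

32.37 hours

Wed: 07:38–13:24 = 5 h 46 min; less 45 min break → 5 h 1 min
Thu: 06:43–17:31 = 10 h 48 min; less 45 min break → 10 h 3 min
Fri: 10:44–18:51 = 8 h 7 min; less 45 min break → 7 h 22 min
Sat: 05:56–10:16 = 4 h 20 min; less 45 min break → 3 h 35 min
Sun: 07:05–14:11 = 7 h 6 min; less 45 min break → 6 h 21 min
Total: 5 h 1 min + 10 h 3 min + 7 h 22 min + 3 h 35 min + 6 h 21 min = 32 h 22 min.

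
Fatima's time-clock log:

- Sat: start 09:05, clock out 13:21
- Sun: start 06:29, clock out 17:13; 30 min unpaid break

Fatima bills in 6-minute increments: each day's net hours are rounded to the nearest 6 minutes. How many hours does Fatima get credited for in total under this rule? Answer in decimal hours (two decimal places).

14.50 hours

Sat: 09:05–13:21 = 4 h 16 min → rounds to 4 h 18 min
Sun: 06:29–17:13 = 10 h 44 min − 30 min = 10 h 14 min → rounds to 10 h 12 min
Total credited: 14 h 30 min.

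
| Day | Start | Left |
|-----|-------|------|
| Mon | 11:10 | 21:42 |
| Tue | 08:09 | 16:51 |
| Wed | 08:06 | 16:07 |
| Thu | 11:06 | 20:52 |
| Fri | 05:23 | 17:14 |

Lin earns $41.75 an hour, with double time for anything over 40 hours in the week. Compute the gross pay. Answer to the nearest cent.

$2410.37

Mon: 11:10–21:42 = 10 h 32 min
Tue: 08:09–16:51 = 8 h 42 min
Wed: 08:06–16:07 = 8 h 1 min
Thu: 11:06–20:52 = 9 h 46 min
Fri: 05:23–17:14 = 11 h 51 min
Total worked: 48 h 52 min = 2932 min.
Regular 40 h 0 min = 2400 min at $41.75/h; overtime 8 h 52 min = 532 min at $83.50/h.
Pay = (2400 × $41.75 + 532 × $83.50) ÷ 60 = $2410.37.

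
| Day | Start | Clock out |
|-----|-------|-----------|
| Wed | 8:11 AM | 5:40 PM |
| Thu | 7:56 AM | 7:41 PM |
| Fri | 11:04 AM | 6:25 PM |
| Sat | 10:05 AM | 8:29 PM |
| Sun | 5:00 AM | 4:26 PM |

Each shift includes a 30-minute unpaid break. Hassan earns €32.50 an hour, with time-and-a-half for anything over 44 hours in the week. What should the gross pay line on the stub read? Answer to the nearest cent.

Wed: 8:11 AM–5:40 PM = 9 h 29 min; less 30 min break → 8 h 59 min
Thu: 7:56 AM–7:41 PM = 11 h 45 min; less 30 min break → 11 h 15 min
Fri: 11:04 AM–6:25 PM = 7 h 21 min; less 30 min break → 6 h 51 min
Sat: 10:05 AM–8:29 PM = 10 h 24 min; less 30 min break → 9 h 54 min
Sun: 5:00 AM–4:26 PM = 11 h 26 min; less 30 min break → 10 h 56 min
Total worked: 47 h 55 min = 2875 min.
Regular 44 h 0 min = 2640 min at €32.50/h; overtime 3 h 55 min = 235 min at €48.75/h.
Pay = (2640 × €32.50 + 235 × €48.75) ÷ 60 = €1620.94.

€1620.94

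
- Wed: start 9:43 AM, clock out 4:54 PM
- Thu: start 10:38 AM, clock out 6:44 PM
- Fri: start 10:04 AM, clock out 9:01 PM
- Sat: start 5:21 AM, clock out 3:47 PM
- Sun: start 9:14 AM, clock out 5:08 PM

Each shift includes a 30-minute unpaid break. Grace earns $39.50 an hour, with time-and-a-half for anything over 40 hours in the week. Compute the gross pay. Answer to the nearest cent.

$1702.45

Wed: 9:43 AM–4:54 PM = 7 h 11 min; less 30 min break → 6 h 41 min
Thu: 10:38 AM–6:44 PM = 8 h 6 min; less 30 min break → 7 h 36 min
Fri: 10:04 AM–9:01 PM = 10 h 57 min; less 30 min break → 10 h 27 min
Sat: 5:21 AM–3:47 PM = 10 h 26 min; less 30 min break → 9 h 56 min
Sun: 9:14 AM–5:08 PM = 7 h 54 min; less 30 min break → 7 h 24 min
Total worked: 42 h 4 min = 2524 min.
Regular 40 h 0 min = 2400 min at $39.50/h; overtime 2 h 4 min = 124 min at $59.25/h.
Pay = (2400 × $39.50 + 124 × $59.25) ÷ 60 = $1702.45.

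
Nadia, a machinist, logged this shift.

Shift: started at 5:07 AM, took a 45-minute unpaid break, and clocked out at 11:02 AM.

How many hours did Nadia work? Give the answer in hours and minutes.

5 h 10 min

Shift: 5:07 AM–11:02 AM = 5 h 55 min; less 45 min break → 5 h 10 min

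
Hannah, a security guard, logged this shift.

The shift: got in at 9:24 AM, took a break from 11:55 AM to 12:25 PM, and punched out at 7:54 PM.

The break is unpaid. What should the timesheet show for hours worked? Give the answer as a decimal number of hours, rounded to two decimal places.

The shift: 9:24 AM–7:54 PM = 10 h 30 min; less 30 min break → 10 h 0 min

10.00 hours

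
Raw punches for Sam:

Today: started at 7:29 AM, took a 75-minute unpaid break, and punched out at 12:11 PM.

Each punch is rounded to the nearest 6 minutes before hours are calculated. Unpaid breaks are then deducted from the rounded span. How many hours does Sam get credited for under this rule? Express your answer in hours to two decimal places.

Today: in 7:29 AM→7:30 AM, out 12:11 PM→12:12 PM; 4 h 42 min − 75 min = 3 h 27 min

3.45 hours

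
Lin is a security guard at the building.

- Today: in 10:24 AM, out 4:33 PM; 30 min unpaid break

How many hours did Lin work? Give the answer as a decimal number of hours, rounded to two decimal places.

Today: 10:24 AM–4:33 PM = 6 h 9 min; less 30 min break → 5 h 39 min

5.65 hours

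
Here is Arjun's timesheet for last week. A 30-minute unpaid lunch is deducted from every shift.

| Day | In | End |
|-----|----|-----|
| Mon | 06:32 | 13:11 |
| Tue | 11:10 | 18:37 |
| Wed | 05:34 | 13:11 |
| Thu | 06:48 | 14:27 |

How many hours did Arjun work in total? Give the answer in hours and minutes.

Mon: 06:32–13:11 = 6 h 39 min; less 30 min break → 6 h 9 min
Tue: 11:10–18:37 = 7 h 27 min; less 30 min break → 6 h 57 min
Wed: 05:34–13:11 = 7 h 37 min; less 30 min break → 7 h 7 min
Thu: 06:48–14:27 = 7 h 39 min; less 30 min break → 7 h 9 min
Total: 6 h 9 min + 6 h 57 min + 7 h 7 min + 7 h 9 min = 27 h 22 min.

27 h 22 min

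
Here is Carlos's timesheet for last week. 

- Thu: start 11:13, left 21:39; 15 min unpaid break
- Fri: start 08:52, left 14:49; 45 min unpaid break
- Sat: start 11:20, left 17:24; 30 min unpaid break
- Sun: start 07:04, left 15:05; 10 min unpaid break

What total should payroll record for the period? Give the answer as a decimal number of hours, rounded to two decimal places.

Thu: 11:13–21:39 = 10 h 26 min; less 15 min break → 10 h 11 min
Fri: 08:52–14:49 = 5 h 57 min; less 45 min break → 5 h 12 min
Sat: 11:20–17:24 = 6 h 4 min; less 30 min break → 5 h 34 min
Sun: 07:04–15:05 = 8 h 1 min; less 10 min break → 7 h 51 min
Total: 10 h 11 min + 5 h 12 min + 5 h 34 min + 7 h 51 min = 28 h 48 min.

28.80 hours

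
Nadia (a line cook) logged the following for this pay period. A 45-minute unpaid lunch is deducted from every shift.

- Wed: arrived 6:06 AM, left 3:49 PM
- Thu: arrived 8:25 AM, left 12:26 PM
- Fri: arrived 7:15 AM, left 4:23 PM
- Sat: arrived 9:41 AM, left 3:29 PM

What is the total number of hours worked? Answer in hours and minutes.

Wed: 6:06 AM–3:49 PM = 9 h 43 min; less 45 min break → 8 h 58 min
Thu: 8:25 AM–12:26 PM = 4 h 1 min; less 45 min break → 3 h 16 min
Fri: 7:15 AM–4:23 PM = 9 h 8 min; less 45 min break → 8 h 23 min
Sat: 9:41 AM–3:29 PM = 5 h 48 min; less 45 min break → 5 h 3 min
Total: 8 h 58 min + 3 h 16 min + 8 h 23 min + 5 h 3 min = 25 h 40 min.

25 h 40 min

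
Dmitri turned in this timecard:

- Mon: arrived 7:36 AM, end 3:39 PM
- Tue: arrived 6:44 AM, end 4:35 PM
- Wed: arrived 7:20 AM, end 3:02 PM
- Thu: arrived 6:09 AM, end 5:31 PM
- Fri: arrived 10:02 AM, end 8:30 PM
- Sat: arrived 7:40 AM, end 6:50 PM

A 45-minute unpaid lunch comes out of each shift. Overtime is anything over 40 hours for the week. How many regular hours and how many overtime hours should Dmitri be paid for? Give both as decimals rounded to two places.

Regular 40.00 hours, overtime 14.10 hours

Mon: 7:36 AM–3:39 PM = 8 h 3 min; less 45 min break → 7 h 18 min
Tue: 6:44 AM–4:35 PM = 9 h 51 min; less 45 min break → 9 h 6 min
Wed: 7:20 AM–3:02 PM = 7 h 42 min; less 45 min break → 6 h 57 min
Thu: 6:09 AM–5:31 PM = 11 h 22 min; less 45 min break → 10 h 37 min
Fri: 10:02 AM–8:30 PM = 10 h 28 min; less 45 min break → 9 h 43 min
Sat: 7:40 AM–6:50 PM = 11 h 10 min; less 45 min break → 10 h 25 min
Total worked: 54 h 6 min = 54.10 h.
Threshold 40 h → overtime 14 h 6 min, regular 40 h 0 min.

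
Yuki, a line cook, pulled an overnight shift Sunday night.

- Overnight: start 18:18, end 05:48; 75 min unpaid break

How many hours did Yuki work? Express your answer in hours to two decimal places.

Overnight: 18:18 → midnight = 5 h 42 min; midnight → 05:48 = 5 h 48 min; span 11 h 30 min; less 75 min break → 10 h 15 min

10.25 hours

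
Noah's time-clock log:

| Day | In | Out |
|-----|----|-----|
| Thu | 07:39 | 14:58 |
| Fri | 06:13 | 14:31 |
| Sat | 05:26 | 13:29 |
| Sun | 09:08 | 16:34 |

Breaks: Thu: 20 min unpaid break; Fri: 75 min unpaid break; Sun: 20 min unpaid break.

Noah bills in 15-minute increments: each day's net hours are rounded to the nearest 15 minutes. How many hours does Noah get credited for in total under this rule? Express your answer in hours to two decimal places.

Thu: 07:39–14:58 = 7 h 19 min − 20 min = 6 h 59 min → rounds to 7 h 0 min
Fri: 06:13–14:31 = 8 h 18 min − 75 min = 7 h 3 min → rounds to 7 h 0 min
Sat: 05:26–13:29 = 8 h 3 min → rounds to 8 h 0 min
Sun: 09:08–16:34 = 7 h 26 min − 20 min = 7 h 6 min → rounds to 7 h 0 min
Total credited: 29 h 0 min.

29.00 hours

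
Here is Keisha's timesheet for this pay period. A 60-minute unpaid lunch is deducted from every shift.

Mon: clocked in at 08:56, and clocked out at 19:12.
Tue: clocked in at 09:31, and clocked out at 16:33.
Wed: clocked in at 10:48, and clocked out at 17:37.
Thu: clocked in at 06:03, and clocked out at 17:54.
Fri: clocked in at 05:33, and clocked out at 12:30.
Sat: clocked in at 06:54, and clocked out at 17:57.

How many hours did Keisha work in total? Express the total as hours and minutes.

47 h 58 min

Mon: 08:56–19:12 = 10 h 16 min; less 60 min break → 9 h 16 min
Tue: 09:31–16:33 = 7 h 2 min; less 60 min break → 6 h 2 min
Wed: 10:48–17:37 = 6 h 49 min; less 60 min break → 5 h 49 min
Thu: 06:03–17:54 = 11 h 51 min; less 60 min break → 10 h 51 min
Fri: 05:33–12:30 = 6 h 57 min; less 60 min break → 5 h 57 min
Sat: 06:54–17:57 = 11 h 3 min; less 60 min break → 10 h 3 min
Total: 9 h 16 min + 6 h 2 min + 5 h 49 min + 10 h 51 min + 5 h 57 min + 10 h 3 min = 47 h 58 min.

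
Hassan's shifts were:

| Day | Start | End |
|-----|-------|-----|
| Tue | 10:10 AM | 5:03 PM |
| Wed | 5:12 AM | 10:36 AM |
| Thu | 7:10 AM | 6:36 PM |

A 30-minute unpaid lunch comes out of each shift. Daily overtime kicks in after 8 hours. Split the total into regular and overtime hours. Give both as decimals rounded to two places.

Regular 19.28 hours, overtime 2.93 hours

Tue: 10:10 AM–5:03 PM = 6 h 53 min; less 30 min break → 6 h 23 min
Wed: 5:12 AM–10:36 AM = 5 h 24 min; less 30 min break → 4 h 54 min
Thu: 7:10 AM–6:36 PM = 11 h 26 min; less 30 min break → 10 h 56 min
Tue reg 6 h 23 min / OT 0 h 0 min; Wed reg 4 h 54 min / OT 0 h 0 min; Thu reg 8 h 0 min / OT 2 h 56 min.
Totals: regular 19 h 17 min, overtime 2 h 56 min.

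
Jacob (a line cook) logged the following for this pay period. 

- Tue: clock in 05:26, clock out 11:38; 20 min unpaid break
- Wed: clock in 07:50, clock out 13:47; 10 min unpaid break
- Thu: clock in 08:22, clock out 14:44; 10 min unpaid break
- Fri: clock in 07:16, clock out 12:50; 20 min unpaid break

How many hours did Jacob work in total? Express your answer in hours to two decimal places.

23.08 hours

Tue: 05:26–11:38 = 6 h 12 min; less 20 min break → 5 h 52 min
Wed: 07:50–13:47 = 5 h 57 min; less 10 min break → 5 h 47 min
Thu: 08:22–14:44 = 6 h 22 min; less 10 min break → 6 h 12 min
Fri: 07:16–12:50 = 5 h 34 min; less 20 min break → 5 h 14 min
Total: 5 h 52 min + 5 h 47 min + 6 h 12 min + 5 h 14 min = 23 h 5 min.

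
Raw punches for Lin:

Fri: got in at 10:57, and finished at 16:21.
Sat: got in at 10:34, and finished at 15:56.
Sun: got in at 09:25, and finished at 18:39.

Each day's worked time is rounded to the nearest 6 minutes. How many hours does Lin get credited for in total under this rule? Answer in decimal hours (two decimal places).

20.00 hours

Fri: 10:57–16:21 = 5 h 24 min → rounds to 5 h 24 min
Sat: 10:34–15:56 = 5 h 22 min → rounds to 5 h 24 min
Sun: 09:25–18:39 = 9 h 14 min → rounds to 9 h 12 min
Total credited: 20 h 0 min.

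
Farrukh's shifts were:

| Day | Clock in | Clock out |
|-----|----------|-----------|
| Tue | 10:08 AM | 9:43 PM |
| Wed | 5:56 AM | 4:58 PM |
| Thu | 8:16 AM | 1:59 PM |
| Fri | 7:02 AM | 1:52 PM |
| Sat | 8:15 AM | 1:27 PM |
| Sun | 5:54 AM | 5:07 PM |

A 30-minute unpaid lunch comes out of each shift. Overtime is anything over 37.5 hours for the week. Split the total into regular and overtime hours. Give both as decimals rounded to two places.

Regular 37.50 hours, overtime 11.08 hours

Tue: 10:08 AM–9:43 PM = 11 h 35 min; less 30 min break → 11 h 5 min
Wed: 5:56 AM–4:58 PM = 11 h 2 min; less 30 min break → 10 h 32 min
Thu: 8:16 AM–1:59 PM = 5 h 43 min; less 30 min break → 5 h 13 min
Fri: 7:02 AM–1:52 PM = 6 h 50 min; less 30 min break → 6 h 20 min
Sat: 8:15 AM–1:27 PM = 5 h 12 min; less 30 min break → 4 h 42 min
Sun: 5:54 AM–5:07 PM = 11 h 13 min; less 30 min break → 10 h 43 min
Total worked: 48 h 35 min = 48.58 h.
Threshold 37.5 h → overtime 11 h 5 min, regular 37 h 30 min.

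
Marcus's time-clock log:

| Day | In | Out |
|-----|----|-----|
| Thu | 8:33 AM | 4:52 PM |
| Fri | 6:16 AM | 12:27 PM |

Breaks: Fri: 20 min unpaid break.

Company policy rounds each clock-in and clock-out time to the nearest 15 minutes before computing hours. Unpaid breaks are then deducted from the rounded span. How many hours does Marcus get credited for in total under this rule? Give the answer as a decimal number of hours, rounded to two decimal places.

Thu: in 8:33 AM→8:30 AM, out 4:52 PM→4:45 PM; 8 h 15 min
Fri: in 6:16 AM→6:15 AM, out 12:27 PM→12:30 PM; 6 h 15 min − 20 min = 5 h 55 min
Total credited: 14 h 10 min.

14.17 hours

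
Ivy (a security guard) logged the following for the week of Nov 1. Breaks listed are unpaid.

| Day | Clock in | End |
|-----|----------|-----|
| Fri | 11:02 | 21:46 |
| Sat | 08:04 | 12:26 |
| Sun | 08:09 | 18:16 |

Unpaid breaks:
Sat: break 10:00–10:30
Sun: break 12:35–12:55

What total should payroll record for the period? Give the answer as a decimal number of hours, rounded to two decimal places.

Fri: 11:02–21:46 = 10 h 44 min
Sat: 08:04–12:26 = 4 h 22 min; less 30 min break → 3 h 52 min
Sun: 08:09–18:16 = 10 h 7 min; less 20 min break → 9 h 47 min
Total: 10 h 44 min + 3 h 52 min + 9 h 47 min = 24 h 23 min.

24.38 hours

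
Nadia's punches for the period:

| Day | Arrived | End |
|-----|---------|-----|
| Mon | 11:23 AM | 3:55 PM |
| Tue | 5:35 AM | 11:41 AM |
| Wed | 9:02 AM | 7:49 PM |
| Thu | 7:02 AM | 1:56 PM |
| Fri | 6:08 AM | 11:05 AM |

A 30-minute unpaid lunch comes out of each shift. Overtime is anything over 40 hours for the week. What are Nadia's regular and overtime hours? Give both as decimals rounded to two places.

Mon: 11:23 AM–3:55 PM = 4 h 32 min; less 30 min break → 4 h 2 min
Tue: 5:35 AM–11:41 AM = 6 h 6 min; less 30 min break → 5 h 36 min
Wed: 9:02 AM–7:49 PM = 10 h 47 min; less 30 min break → 10 h 17 min
Thu: 7:02 AM–1:56 PM = 6 h 54 min; less 30 min break → 6 h 24 min
Fri: 6:08 AM–11:05 AM = 4 h 57 min; less 30 min break → 4 h 27 min
Total worked: 30 h 46 min = 30.77 h.
Threshold 40 h → overtime 0 h 0 min, regular 30 h 46 min.

Regular 30.77 hours, overtime 0.00 hours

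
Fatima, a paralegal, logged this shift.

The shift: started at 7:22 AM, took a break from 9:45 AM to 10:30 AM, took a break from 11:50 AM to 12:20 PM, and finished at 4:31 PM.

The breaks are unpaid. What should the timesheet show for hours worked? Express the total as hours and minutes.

7 h 54 min

The shift: 7:22 AM–4:31 PM = 9 h 9 min; less 75 min break → 7 h 54 min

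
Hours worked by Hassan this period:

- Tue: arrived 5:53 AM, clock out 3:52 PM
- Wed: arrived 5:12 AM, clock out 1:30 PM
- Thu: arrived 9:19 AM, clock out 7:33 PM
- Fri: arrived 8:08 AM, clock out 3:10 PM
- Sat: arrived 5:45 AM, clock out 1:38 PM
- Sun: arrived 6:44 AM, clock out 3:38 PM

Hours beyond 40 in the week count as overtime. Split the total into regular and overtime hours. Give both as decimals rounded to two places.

Regular 40.00 hours, overtime 12.33 hours

Tue: 5:53 AM–3:52 PM = 9 h 59 min
Wed: 5:12 AM–1:30 PM = 8 h 18 min
Thu: 9:19 AM–7:33 PM = 10 h 14 min
Fri: 8:08 AM–3:10 PM = 7 h 2 min
Sat: 5:45 AM–1:38 PM = 7 h 53 min
Sun: 6:44 AM–3:38 PM = 8 h 54 min
Total worked: 52 h 20 min = 52.33 h.
Threshold 40 h → overtime 12 h 20 min, regular 40 h 0 min.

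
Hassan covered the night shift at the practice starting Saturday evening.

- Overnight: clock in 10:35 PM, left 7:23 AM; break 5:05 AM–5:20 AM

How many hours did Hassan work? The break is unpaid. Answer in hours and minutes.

8 h 33 min

Overnight: 10:35 PM → midnight = 1 h 25 min; midnight → 7:23 AM = 7 h 23 min; span 8 h 48 min; less 15 min break → 8 h 33 min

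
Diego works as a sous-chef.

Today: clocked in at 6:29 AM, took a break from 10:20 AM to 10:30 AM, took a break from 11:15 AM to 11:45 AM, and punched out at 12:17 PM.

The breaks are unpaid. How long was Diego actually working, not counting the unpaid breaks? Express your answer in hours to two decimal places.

5.13 hours

Today: 6:29 AM–12:17 PM = 5 h 48 min; less 40 min break → 5 h 8 min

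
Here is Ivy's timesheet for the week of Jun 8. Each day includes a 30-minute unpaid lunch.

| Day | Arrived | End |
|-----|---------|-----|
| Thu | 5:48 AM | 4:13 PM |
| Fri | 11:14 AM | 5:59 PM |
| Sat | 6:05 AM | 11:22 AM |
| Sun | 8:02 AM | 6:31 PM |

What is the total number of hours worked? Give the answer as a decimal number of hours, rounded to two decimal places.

Thu: 5:48 AM–4:13 PM = 10 h 25 min; less 30 min break → 9 h 55 min
Fri: 11:14 AM–5:59 PM = 6 h 45 min; less 30 min break → 6 h 15 min
Sat: 6:05 AM–11:22 AM = 5 h 17 min; less 30 min break → 4 h 47 min
Sun: 8:02 AM–6:31 PM = 10 h 29 min; less 30 min break → 9 h 59 min
Total: 9 h 55 min + 6 h 15 min + 4 h 47 min + 9 h 59 min = 30 h 56 min.

30.93 hours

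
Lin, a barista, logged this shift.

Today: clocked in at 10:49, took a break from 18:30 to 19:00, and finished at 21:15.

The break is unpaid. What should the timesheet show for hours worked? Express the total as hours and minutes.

Today: 10:49–21:15 = 10 h 26 min; less 30 min break → 9 h 56 min

9 h 56 min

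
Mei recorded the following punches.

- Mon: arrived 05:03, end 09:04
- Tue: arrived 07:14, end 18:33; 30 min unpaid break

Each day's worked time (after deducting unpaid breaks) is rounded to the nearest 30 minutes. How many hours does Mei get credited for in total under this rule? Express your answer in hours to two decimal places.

Mon: 05:03–09:04 = 4 h 1 min → rounds to 4 h 0 min
Tue: 07:14–18:33 = 11 h 19 min − 30 min = 10 h 49 min → rounds to 11 h 0 min
Total credited: 15 h 0 min.

15.00 hours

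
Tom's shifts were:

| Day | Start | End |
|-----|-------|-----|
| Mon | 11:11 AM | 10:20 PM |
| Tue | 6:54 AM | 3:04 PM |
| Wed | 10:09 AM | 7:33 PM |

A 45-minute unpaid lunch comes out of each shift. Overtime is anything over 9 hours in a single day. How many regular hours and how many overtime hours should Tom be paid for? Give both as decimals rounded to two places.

Mon: 11:11 AM–10:20 PM = 11 h 9 min; less 45 min break → 10 h 24 min
Tue: 6:54 AM–3:04 PM = 8 h 10 min; less 45 min break → 7 h 25 min
Wed: 10:09 AM–7:33 PM = 9 h 24 min; less 45 min break → 8 h 39 min
Mon reg 9 h 0 min / OT 1 h 24 min; Tue reg 7 h 25 min / OT 0 h 0 min; Wed reg 8 h 39 min / OT 0 h 0 min.
Totals: regular 25 h 4 min, overtime 1 h 24 min.

Regular 25.07 hours, overtime 1.40 hours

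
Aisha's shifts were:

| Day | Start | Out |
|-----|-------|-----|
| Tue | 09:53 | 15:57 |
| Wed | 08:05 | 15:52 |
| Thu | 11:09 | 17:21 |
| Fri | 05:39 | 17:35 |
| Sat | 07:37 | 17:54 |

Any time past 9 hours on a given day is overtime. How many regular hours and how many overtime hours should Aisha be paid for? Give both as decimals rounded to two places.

Tue: 09:53–15:57 = 6 h 4 min
Wed: 08:05–15:52 = 7 h 47 min
Thu: 11:09–17:21 = 6 h 12 min
Fri: 05:39–17:35 = 11 h 56 min
Sat: 07:37–17:54 = 10 h 17 min
Tue reg 6 h 4 min / OT 0 h 0 min; Wed reg 7 h 47 min / OT 0 h 0 min; Thu reg 6 h 12 min / OT 0 h 0 min; Fri reg 9 h 0 min / OT 2 h 56 min; Sat reg 9 h 0 min / OT 1 h 17 min.
Totals: regular 38 h 3 min, overtime 4 h 13 min.

Regular 38.05 hours, overtime 4.22 hours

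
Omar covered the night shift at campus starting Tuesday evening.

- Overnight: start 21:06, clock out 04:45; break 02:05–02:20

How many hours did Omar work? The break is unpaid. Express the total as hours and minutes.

7 h 24 min

Overnight: 21:06 → midnight = 2 h 54 min; midnight → 04:45 = 4 h 45 min; span 7 h 39 min; less 15 min break → 7 h 24 min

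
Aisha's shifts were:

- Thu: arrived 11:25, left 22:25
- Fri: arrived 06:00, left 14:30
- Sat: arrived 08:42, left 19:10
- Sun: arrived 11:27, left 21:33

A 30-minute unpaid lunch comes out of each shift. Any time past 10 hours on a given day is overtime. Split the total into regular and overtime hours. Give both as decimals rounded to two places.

Regular 37.57 hours, overtime 0.50 hours

Thu: 11:25–22:25 = 11 h 0 min; less 30 min break → 10 h 30 min
Fri: 06:00–14:30 = 8 h 30 min; less 30 min break → 8 h 0 min
Sat: 08:42–19:10 = 10 h 28 min; less 30 min break → 9 h 58 min
Sun: 11:27–21:33 = 10 h 6 min; less 30 min break → 9 h 36 min
Thu reg 10 h 0 min / OT 0 h 30 min; Fri reg 8 h 0 min / OT 0 h 0 min; Sat reg 9 h 58 min / OT 0 h 0 min; Sun reg 9 h 36 min / OT 0 h 0 min.
Totals: regular 37 h 34 min, overtime 0 h 30 min.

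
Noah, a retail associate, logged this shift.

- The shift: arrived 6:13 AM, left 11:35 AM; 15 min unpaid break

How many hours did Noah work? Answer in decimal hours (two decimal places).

5.12 hours

The shift: 6:13 AM–11:35 AM = 5 h 22 min; less 15 min break → 5 h 7 min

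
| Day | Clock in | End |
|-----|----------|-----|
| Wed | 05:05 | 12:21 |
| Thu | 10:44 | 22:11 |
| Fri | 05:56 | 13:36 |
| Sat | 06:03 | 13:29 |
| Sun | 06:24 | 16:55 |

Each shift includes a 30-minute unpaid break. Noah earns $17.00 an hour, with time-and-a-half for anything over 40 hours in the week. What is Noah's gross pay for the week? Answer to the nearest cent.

Wed: 05:05–12:21 = 7 h 16 min; less 30 min break → 6 h 46 min
Thu: 10:44–22:11 = 11 h 27 min; less 30 min break → 10 h 57 min
Fri: 05:56–13:36 = 7 h 40 min; less 30 min break → 7 h 10 min
Sat: 06:03–13:29 = 7 h 26 min; less 30 min break → 6 h 56 min
Sun: 06:24–16:55 = 10 h 31 min; less 30 min break → 10 h 1 min
Total worked: 41 h 50 min = 2510 min.
Regular 40 h 0 min = 2400 min at $17.00/h; overtime 1 h 50 min = 110 min at $25.50/h.
Pay = (2400 × $17.00 + 110 × $25.50) ÷ 60 = $726.75.

$726.75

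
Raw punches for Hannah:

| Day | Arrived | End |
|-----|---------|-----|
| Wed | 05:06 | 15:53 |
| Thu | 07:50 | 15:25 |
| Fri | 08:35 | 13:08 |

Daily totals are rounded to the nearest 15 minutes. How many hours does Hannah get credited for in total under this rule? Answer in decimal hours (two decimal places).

Wed: 05:06–15:53 = 10 h 47 min → rounds to 10 h 45 min
Thu: 07:50–15:25 = 7 h 35 min → rounds to 7 h 30 min
Fri: 08:35–13:08 = 4 h 33 min → rounds to 4 h 30 min
Total credited: 22 h 45 min.

22.75 hours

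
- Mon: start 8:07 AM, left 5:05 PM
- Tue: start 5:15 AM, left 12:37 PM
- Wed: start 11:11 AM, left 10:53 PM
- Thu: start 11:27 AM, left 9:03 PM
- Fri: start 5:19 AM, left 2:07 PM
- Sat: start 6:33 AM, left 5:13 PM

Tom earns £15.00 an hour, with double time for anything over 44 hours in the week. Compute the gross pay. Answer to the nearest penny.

Mon: 8:07 AM–5:05 PM = 8 h 58 min
Tue: 5:15 AM–12:37 PM = 7 h 22 min
Wed: 11:11 AM–10:53 PM = 11 h 42 min
Thu: 11:27 AM–9:03 PM = 9 h 36 min
Fri: 5:19 AM–2:07 PM = 8 h 48 min
Sat: 6:33 AM–5:13 PM = 10 h 40 min
Total worked: 57 h 6 min = 3426 min.
Regular 44 h 0 min = 2640 min at £15.00/h; overtime 13 h 6 min = 786 min at £30.00/h.
Pay = (2640 × £15.00 + 786 × £30.00) ÷ 60 = £1053.00.

£1053.00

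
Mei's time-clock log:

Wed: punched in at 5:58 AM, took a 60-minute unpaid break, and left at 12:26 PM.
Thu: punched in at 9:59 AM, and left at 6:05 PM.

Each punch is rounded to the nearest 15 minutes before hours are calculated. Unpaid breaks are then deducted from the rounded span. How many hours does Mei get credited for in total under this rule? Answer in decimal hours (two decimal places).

Wed: in 5:58 AM→6:00 AM, out 12:26 PM→12:30 PM; 6 h 30 min − 60 min = 5 h 30 min
Thu: in 9:59 AM→10:00 AM, out 6:05 PM→6:00 PM; 8 h 0 min
Total credited: 13 h 30 min.

13.50 hours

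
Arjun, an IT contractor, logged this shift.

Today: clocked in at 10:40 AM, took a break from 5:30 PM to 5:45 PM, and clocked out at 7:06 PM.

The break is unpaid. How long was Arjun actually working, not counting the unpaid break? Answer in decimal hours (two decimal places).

8.18 hours

Today: 10:40 AM–7:06 PM = 8 h 26 min; less 15 min break → 8 h 11 min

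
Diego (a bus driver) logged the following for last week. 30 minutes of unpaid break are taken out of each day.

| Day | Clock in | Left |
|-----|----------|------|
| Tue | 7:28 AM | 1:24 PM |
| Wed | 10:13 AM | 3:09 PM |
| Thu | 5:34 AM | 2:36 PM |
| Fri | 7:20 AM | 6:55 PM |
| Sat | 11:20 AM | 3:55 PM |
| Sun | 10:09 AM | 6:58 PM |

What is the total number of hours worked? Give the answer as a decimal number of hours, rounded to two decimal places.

Tue: 7:28 AM–1:24 PM = 5 h 56 min; less 30 min break → 5 h 26 min
Wed: 10:13 AM–3:09 PM = 4 h 56 min; less 30 min break → 4 h 26 min
Thu: 5:34 AM–2:36 PM = 9 h 2 min; less 30 min break → 8 h 32 min
Fri: 7:20 AM–6:55 PM = 11 h 35 min; less 30 min break → 11 h 5 min
Sat: 11:20 AM–3:55 PM = 4 h 35 min; less 30 min break → 4 h 5 min
Sun: 10:09 AM–6:58 PM = 8 h 49 min; less 30 min break → 8 h 19 min
Total: 5 h 26 min + 4 h 26 min + 8 h 32 min + 11 h 5 min + 4 h 5 min + 8 h 19 min = 41 h 53 min.

41.88 hours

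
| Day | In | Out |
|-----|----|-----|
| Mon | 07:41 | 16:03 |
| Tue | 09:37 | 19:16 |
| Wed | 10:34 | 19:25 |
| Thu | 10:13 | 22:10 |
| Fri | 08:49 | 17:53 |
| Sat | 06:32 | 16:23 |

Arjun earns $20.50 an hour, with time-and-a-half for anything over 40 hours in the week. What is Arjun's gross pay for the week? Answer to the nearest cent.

$1365.30

Mon: 07:41–16:03 = 8 h 22 min
Tue: 09:37–19:16 = 9 h 39 min
Wed: 10:34–19:25 = 8 h 51 min
Thu: 10:13–22:10 = 11 h 57 min
Fri: 08:49–17:53 = 9 h 4 min
Sat: 06:32–16:23 = 9 h 51 min
Total worked: 57 h 44 min = 3464 min.
Regular 40 h 0 min = 2400 min at $20.50/h; overtime 17 h 44 min = 1064 min at $30.75/h.
Pay = (2400 × $20.50 + 1064 × $30.75) ÷ 60 = $1365.30.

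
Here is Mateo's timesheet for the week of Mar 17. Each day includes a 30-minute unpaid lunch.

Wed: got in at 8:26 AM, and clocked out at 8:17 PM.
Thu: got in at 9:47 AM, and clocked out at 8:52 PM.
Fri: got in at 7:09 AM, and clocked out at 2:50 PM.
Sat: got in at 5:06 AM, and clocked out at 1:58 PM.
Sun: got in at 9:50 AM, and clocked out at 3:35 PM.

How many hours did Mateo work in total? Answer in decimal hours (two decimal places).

Wed: 8:26 AM–8:17 PM = 11 h 51 min; less 30 min break → 11 h 21 min
Thu: 9:47 AM–8:52 PM = 11 h 5 min; less 30 min break → 10 h 35 min
Fri: 7:09 AM–2:50 PM = 7 h 41 min; less 30 min break → 7 h 11 min
Sat: 5:06 AM–1:58 PM = 8 h 52 min; less 30 min break → 8 h 22 min
Sun: 9:50 AM–3:35 PM = 5 h 45 min; less 30 min break → 5 h 15 min
Total: 11 h 21 min + 10 h 35 min + 7 h 11 min + 8 h 22 min + 5 h 15 min = 42 h 44 min.

42.73 hours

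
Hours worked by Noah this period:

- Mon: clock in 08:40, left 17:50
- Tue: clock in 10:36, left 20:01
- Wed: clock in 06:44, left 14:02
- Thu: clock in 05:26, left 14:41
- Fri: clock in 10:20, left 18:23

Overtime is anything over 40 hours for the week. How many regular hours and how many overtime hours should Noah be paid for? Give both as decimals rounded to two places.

Mon: 08:40–17:50 = 9 h 10 min
Tue: 10:36–20:01 = 9 h 25 min
Wed: 06:44–14:02 = 7 h 18 min
Thu: 05:26–14:41 = 9 h 15 min
Fri: 10:20–18:23 = 8 h 3 min
Total worked: 43 h 11 min = 43.18 h.
Threshold 40 h → overtime 3 h 11 min, regular 40 h 0 min.

Regular 40.00 hours, overtime 3.18 hours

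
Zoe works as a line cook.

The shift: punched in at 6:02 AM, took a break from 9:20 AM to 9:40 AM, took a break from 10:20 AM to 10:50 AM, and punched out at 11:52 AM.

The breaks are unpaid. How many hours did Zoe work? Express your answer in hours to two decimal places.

The shift: 6:02 AM–11:52 AM = 5 h 50 min; less 50 min break → 5 h 0 min

5.00 hours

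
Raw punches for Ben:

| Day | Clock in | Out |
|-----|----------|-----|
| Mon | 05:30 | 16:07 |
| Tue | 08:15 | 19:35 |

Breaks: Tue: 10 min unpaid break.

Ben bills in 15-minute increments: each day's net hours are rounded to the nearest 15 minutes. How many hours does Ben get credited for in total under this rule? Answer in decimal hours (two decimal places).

21.75 hours

Mon: 05:30–16:07 = 10 h 37 min → rounds to 10 h 30 min
Tue: 08:15–19:35 = 11 h 20 min − 10 min = 11 h 10 min → rounds to 11 h 15 min
Total credited: 21 h 45 min.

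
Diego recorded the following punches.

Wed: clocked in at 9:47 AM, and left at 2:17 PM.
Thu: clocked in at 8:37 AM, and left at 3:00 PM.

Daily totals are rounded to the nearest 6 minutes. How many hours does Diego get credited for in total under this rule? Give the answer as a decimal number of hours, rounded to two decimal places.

Wed: 9:47 AM–2:17 PM = 4 h 30 min → rounds to 4 h 30 min
Thu: 8:37 AM–3:00 PM = 6 h 23 min → rounds to 6 h 24 min
Total credited: 10 h 54 min.

10.90 hours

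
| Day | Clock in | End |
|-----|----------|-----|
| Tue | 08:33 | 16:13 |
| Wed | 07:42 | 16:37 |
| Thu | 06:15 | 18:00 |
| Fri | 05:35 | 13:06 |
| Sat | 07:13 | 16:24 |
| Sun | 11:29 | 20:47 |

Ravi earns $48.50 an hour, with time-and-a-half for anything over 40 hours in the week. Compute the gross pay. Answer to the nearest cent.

$2982.75

Tue: 08:33–16:13 = 7 h 40 min
Wed: 07:42–16:37 = 8 h 55 min
Thu: 06:15–18:00 = 11 h 45 min
Fri: 05:35–13:06 = 7 h 31 min
Sat: 07:13–16:24 = 9 h 11 min
Sun: 11:29–20:47 = 9 h 18 min
Total worked: 54 h 20 min = 3260 min.
Regular 40 h 0 min = 2400 min at $48.50/h; overtime 14 h 20 min = 860 min at $72.75/h.
Pay = (2400 × $48.50 + 860 × $72.75) ÷ 60 = $2982.75.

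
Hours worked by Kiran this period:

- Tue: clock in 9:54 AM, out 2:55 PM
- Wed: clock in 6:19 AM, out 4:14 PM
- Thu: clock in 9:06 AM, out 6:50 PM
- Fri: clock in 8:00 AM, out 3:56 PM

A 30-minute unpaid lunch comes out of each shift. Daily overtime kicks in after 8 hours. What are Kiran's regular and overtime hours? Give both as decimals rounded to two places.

Tue: 9:54 AM–2:55 PM = 5 h 1 min; less 30 min break → 4 h 31 min
Wed: 6:19 AM–4:14 PM = 9 h 55 min; less 30 min break → 9 h 25 min
Thu: 9:06 AM–6:50 PM = 9 h 44 min; less 30 min break → 9 h 14 min
Fri: 8:00 AM–3:56 PM = 7 h 56 min; less 30 min break → 7 h 26 min
Tue reg 4 h 31 min / OT 0 h 0 min; Wed reg 8 h 0 min / OT 1 h 25 min; Thu reg 8 h 0 min / OT 1 h 14 min; Fri reg 7 h 26 min / OT 0 h 0 min.
Totals: regular 27 h 57 min, overtime 2 h 39 min.

Regular 27.95 hours, overtime 2.65 hours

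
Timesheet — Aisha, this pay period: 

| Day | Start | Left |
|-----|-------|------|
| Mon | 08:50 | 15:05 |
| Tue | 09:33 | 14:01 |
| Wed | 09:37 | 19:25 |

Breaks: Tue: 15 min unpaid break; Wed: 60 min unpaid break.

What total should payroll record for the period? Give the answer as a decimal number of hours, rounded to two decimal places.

Mon: 08:50–15:05 = 6 h 15 min
Tue: 09:33–14:01 = 4 h 28 min; less 15 min break → 4 h 13 min
Wed: 09:37–19:25 = 9 h 48 min; less 60 min break → 8 h 48 min
Total: 6 h 15 min + 4 h 13 min + 8 h 48 min = 19 h 16 min.

19.27 hours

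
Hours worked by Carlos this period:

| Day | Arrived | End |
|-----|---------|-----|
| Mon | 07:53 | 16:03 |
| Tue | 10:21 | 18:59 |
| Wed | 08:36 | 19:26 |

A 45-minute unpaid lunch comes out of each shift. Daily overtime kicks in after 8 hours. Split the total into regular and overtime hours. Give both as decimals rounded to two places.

Regular 23.30 hours, overtime 2.08 hours

Mon: 07:53–16:03 = 8 h 10 min; less 45 min break → 7 h 25 min
Tue: 10:21–18:59 = 8 h 38 min; less 45 min break → 7 h 53 min
Wed: 08:36–19:26 = 10 h 50 min; less 45 min break → 10 h 5 min
Mon reg 7 h 25 min / OT 0 h 0 min; Tue reg 7 h 53 min / OT 0 h 0 min; Wed reg 8 h 0 min / OT 2 h 5 min.
Totals: regular 23 h 18 min, overtime 2 h 5 min.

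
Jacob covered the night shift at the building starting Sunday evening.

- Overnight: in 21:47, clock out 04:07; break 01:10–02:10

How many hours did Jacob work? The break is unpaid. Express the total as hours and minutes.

Overnight: 21:47 → midnight = 2 h 13 min; midnight → 04:07 = 4 h 7 min; span 6 h 20 min; less 60 min break → 5 h 20 min

5 h 20 min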